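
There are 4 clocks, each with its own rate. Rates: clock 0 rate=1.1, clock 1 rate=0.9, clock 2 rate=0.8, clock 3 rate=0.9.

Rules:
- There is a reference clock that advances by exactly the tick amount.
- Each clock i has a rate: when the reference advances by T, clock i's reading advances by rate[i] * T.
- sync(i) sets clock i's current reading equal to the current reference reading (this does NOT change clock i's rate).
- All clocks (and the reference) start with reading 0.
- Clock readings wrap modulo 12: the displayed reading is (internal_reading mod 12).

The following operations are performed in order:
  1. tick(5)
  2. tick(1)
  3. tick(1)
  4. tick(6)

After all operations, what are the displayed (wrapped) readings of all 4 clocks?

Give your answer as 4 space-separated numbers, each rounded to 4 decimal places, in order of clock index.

After op 1 tick(5): ref=5.0000 raw=[5.5000 4.5000 4.0000 4.5000]
After op 2 tick(1): ref=6.0000 raw=[6.6000 5.4000 4.8000 5.4000]
After op 3 tick(1): ref=7.0000 raw=[7.7000 6.3000 5.6000 6.3000]
After op 4 tick(6): ref=13.0000 raw=[14.3000 11.7000 10.4000 11.7000]
Wrap final raw readings (mod 12): 14.3000 mod 12 = 2.3000; 11.7000 mod 12 = 11.7000; 10.4000 mod 12 = 10.4000; 11.7000 mod 12 = 11.7000

Answer: 2.3000 11.7000 10.4000 11.7000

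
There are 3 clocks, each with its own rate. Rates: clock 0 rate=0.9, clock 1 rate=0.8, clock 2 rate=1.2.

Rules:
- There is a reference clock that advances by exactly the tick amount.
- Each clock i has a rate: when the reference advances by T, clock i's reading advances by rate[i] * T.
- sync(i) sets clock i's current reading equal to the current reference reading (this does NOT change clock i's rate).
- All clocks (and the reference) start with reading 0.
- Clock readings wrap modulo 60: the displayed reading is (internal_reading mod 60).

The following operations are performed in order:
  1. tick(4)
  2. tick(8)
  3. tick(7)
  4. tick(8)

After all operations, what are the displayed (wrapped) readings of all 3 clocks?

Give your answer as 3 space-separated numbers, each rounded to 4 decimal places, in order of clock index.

Answer: 24.3000 21.6000 32.4000

Derivation:
After op 1 tick(4): ref=4.0000 raw=[3.6000 3.2000 4.8000]
After op 2 tick(8): ref=12.0000 raw=[10.8000 9.6000 14.4000]
After op 3 tick(7): ref=19.0000 raw=[17.1000 15.2000 22.8000]
After op 4 tick(8): ref=27.0000 raw=[24.3000 21.6000 32.4000]
Wrap final raw readings (mod 60): 24.3000 mod 60 = 24.3000; 21.6000 mod 60 = 21.6000; 32.4000 mod 60 = 32.4000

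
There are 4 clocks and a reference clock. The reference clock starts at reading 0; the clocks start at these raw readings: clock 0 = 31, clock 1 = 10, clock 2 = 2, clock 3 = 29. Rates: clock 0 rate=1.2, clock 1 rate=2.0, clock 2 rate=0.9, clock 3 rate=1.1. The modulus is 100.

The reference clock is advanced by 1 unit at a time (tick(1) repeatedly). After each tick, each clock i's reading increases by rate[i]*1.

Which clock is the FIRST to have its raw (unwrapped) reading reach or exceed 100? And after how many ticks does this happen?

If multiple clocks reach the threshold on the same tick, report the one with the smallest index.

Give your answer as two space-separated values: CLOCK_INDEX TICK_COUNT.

Answer: 1 45

Derivation:
clock 0: start=31, rate=1.2, needs 100-31 = 69; ticks = ceil(69/1.2) = ceil(57.5000) = 58; reading at tick 58 = 31 + 1.2*58 = 100.6000
clock 1: start=10, rate=2.0, needs 100-10 = 90; ticks = ceil(90/2.0) = ceil(45.0000) = 45; reading at tick 45 = 10 + 2.0*45 = 100.0000
clock 2: start=2, rate=0.9, needs 100-2 = 98; ticks = ceil(98/0.9) = ceil(108.8889) = 109; reading at tick 109 = 2 + 0.9*109 = 100.1000
clock 3: start=29, rate=1.1, needs 100-29 = 71; ticks = ceil(71/1.1) = ceil(64.5455) = 65; reading at tick 65 = 29 + 1.1*65 = 100.5000
Minimum tick count = 45; winners = [1]; smallest index = 1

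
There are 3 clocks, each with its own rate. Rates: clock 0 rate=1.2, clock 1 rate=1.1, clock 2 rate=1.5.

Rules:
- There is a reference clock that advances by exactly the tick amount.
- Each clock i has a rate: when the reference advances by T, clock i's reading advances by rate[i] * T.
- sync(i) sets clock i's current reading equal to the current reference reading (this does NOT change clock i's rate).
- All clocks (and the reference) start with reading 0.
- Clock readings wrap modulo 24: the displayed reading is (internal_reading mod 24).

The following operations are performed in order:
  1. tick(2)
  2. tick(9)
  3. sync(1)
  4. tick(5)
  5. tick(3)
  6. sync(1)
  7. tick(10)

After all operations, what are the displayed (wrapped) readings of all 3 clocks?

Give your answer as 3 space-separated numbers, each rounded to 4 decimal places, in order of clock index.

After op 1 tick(2): ref=2.0000 raw=[2.4000 2.2000 3.0000]
After op 2 tick(9): ref=11.0000 raw=[13.2000 12.1000 16.5000]
After op 3 sync(1): ref=11.0000 raw=[13.2000 11.0000 16.5000]
After op 4 tick(5): ref=16.0000 raw=[19.2000 16.5000 24.0000]
After op 5 tick(3): ref=19.0000 raw=[22.8000 19.8000 28.5000]
After op 6 sync(1): ref=19.0000 raw=[22.8000 19.0000 28.5000]
After op 7 tick(10): ref=29.0000 raw=[34.8000 30.0000 43.5000]
Wrap final raw readings (mod 24): 34.8000 mod 24 = 10.8000; 30.0000 mod 24 = 6.0000; 43.5000 mod 24 = 19.5000

Answer: 10.8000 6.0000 19.5000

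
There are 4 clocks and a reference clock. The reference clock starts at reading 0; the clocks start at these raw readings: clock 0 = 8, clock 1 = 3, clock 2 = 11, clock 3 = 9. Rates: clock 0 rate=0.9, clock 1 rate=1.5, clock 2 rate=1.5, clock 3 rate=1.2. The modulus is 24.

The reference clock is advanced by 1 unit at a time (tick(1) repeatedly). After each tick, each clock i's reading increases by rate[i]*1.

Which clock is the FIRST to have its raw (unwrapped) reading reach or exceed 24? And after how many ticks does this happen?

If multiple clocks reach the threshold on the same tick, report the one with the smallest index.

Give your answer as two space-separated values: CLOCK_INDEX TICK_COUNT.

Answer: 2 9

Derivation:
clock 0: start=8, rate=0.9, needs 24-8 = 16; ticks = ceil(16/0.9) = ceil(17.7778) = 18; reading at tick 18 = 8 + 0.9*18 = 24.2000
clock 1: start=3, rate=1.5, needs 24-3 = 21; ticks = ceil(21/1.5) = ceil(14.0000) = 14; reading at tick 14 = 3 + 1.5*14 = 24.0000
clock 2: start=11, rate=1.5, needs 24-11 = 13; ticks = ceil(13/1.5) = ceil(8.6667) = 9; reading at tick 9 = 11 + 1.5*9 = 24.5000
clock 3: start=9, rate=1.2, needs 24-9 = 15; ticks = ceil(15/1.2) = ceil(12.5000) = 13; reading at tick 13 = 9 + 1.2*13 = 24.6000
Minimum tick count = 9; winners = [2]; smallest index = 2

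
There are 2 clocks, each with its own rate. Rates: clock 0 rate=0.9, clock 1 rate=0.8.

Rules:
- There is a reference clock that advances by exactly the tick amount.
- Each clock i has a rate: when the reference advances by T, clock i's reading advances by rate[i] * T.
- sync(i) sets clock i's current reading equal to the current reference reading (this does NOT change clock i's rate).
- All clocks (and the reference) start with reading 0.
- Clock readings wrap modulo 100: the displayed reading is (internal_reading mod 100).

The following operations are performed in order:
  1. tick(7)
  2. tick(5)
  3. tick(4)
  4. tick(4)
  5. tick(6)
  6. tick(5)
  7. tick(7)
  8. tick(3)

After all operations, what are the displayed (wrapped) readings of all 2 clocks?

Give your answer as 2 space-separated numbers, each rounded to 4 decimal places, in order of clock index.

After op 1 tick(7): ref=7.0000 raw=[6.3000 5.6000]
After op 2 tick(5): ref=12.0000 raw=[10.8000 9.6000]
After op 3 tick(4): ref=16.0000 raw=[14.4000 12.8000]
After op 4 tick(4): ref=20.0000 raw=[18.0000 16.0000]
After op 5 tick(6): ref=26.0000 raw=[23.4000 20.8000]
After op 6 tick(5): ref=31.0000 raw=[27.9000 24.8000]
After op 7 tick(7): ref=38.0000 raw=[34.2000 30.4000]
After op 8 tick(3): ref=41.0000 raw=[36.9000 32.8000]
Wrap final raw readings (mod 100): 36.9000 mod 100 = 36.9000; 32.8000 mod 100 = 32.8000

Answer: 36.9000 32.8000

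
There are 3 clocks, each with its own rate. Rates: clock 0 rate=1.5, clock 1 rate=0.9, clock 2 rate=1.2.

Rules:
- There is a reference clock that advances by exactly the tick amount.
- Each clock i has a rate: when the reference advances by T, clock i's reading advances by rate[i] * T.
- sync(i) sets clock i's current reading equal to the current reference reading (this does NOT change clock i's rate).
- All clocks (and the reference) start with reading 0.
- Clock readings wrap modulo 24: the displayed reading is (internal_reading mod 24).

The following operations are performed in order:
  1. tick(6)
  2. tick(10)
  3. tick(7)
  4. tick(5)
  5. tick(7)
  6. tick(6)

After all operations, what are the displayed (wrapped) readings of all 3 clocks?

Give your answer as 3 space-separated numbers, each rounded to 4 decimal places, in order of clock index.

After op 1 tick(6): ref=6.0000 raw=[9.0000 5.4000 7.2000]
After op 2 tick(10): ref=16.0000 raw=[24.0000 14.4000 19.2000]
After op 3 tick(7): ref=23.0000 raw=[34.5000 20.7000 27.6000]
After op 4 tick(5): ref=28.0000 raw=[42.0000 25.2000 33.6000]
After op 5 tick(7): ref=35.0000 raw=[52.5000 31.5000 42.0000]
After op 6 tick(6): ref=41.0000 raw=[61.5000 36.9000 49.2000]
Wrap final raw readings (mod 24): 61.5000 mod 24 = 13.5000; 36.9000 mod 24 = 12.9000; 49.2000 mod 24 = 1.2000

Answer: 13.5000 12.9000 1.2000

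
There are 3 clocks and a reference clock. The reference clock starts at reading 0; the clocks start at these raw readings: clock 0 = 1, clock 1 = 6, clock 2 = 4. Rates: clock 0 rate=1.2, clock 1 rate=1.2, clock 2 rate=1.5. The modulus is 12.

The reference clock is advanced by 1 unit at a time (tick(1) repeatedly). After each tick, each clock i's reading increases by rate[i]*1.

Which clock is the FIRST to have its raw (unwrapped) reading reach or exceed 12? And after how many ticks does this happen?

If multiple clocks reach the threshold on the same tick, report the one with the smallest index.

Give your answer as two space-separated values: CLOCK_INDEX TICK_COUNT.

Answer: 1 5

Derivation:
clock 0: start=1, rate=1.2, needs 12-1 = 11; ticks = ceil(11/1.2) = ceil(9.1667) = 10; reading at tick 10 = 1 + 1.2*10 = 13.0000
clock 1: start=6, rate=1.2, needs 12-6 = 6; ticks = ceil(6/1.2) = ceil(5.0000) = 5; reading at tick 5 = 6 + 1.2*5 = 12.0000
clock 2: start=4, rate=1.5, needs 12-4 = 8; ticks = ceil(8/1.5) = ceil(5.3333) = 6; reading at tick 6 = 4 + 1.5*6 = 13.0000
Minimum tick count = 5; winners = [1]; smallest index = 1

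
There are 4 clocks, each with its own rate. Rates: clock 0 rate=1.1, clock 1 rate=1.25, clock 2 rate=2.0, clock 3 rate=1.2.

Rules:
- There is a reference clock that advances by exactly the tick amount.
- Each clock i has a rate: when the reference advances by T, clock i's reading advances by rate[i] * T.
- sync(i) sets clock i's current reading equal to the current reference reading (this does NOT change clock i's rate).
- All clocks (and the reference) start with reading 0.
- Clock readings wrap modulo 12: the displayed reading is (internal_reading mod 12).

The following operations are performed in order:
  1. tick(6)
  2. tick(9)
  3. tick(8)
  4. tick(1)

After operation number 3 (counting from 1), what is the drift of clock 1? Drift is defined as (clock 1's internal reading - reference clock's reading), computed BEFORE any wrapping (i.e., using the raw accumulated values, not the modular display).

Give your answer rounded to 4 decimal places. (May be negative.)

Answer: 5.7500

Derivation:
After op 1 tick(6): ref=6.0000 raw=[6.6000 7.5000 12.0000 7.2000]
After op 2 tick(9): ref=15.0000 raw=[16.5000 18.7500 30.0000 18.0000]
After op 3 tick(8): ref=23.0000 raw=[25.3000 28.7500 46.0000 27.6000]
Drift of clock 1 after op 3: 28.7500 - 23.0000 = 5.7500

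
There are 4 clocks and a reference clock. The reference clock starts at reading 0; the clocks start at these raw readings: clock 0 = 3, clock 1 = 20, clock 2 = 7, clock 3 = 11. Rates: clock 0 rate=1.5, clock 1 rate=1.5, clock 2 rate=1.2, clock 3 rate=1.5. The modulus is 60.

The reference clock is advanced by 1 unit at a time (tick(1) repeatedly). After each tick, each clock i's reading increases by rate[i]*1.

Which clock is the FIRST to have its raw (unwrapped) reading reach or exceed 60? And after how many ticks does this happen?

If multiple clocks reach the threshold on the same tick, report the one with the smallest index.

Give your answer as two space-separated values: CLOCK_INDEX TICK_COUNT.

clock 0: start=3, rate=1.5, needs 60-3 = 57; ticks = ceil(57/1.5) = ceil(38.0000) = 38; reading at tick 38 = 3 + 1.5*38 = 60.0000
clock 1: start=20, rate=1.5, needs 60-20 = 40; ticks = ceil(40/1.5) = ceil(26.6667) = 27; reading at tick 27 = 20 + 1.5*27 = 60.5000
clock 2: start=7, rate=1.2, needs 60-7 = 53; ticks = ceil(53/1.2) = ceil(44.1667) = 45; reading at tick 45 = 7 + 1.2*45 = 61.0000
clock 3: start=11, rate=1.5, needs 60-11 = 49; ticks = ceil(49/1.5) = ceil(32.6667) = 33; reading at tick 33 = 11 + 1.5*33 = 60.5000
Minimum tick count = 27; winners = [1]; smallest index = 1

Answer: 1 27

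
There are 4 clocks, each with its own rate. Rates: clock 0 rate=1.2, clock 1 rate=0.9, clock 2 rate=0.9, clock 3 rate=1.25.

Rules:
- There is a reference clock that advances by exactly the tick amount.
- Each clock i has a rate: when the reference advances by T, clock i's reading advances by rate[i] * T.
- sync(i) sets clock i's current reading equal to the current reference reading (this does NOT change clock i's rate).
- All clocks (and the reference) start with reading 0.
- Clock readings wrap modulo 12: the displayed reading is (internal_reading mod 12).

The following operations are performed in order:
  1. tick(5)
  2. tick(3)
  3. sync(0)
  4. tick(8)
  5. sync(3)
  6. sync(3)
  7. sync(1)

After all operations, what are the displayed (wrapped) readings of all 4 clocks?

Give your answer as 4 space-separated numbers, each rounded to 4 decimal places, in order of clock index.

After op 1 tick(5): ref=5.0000 raw=[6.0000 4.5000 4.5000 6.2500]
After op 2 tick(3): ref=8.0000 raw=[9.6000 7.2000 7.2000 10.0000]
After op 3 sync(0): ref=8.0000 raw=[8.0000 7.2000 7.2000 10.0000]
After op 4 tick(8): ref=16.0000 raw=[17.6000 14.4000 14.4000 20.0000]
After op 5 sync(3): ref=16.0000 raw=[17.6000 14.4000 14.4000 16.0000]
After op 6 sync(3): ref=16.0000 raw=[17.6000 14.4000 14.4000 16.0000]
After op 7 sync(1): ref=16.0000 raw=[17.6000 16.0000 14.4000 16.0000]
Wrap final raw readings (mod 12): 17.6000 mod 12 = 5.6000; 16.0000 mod 12 = 4.0000; 14.4000 mod 12 = 2.4000; 16.0000 mod 12 = 4.0000

Answer: 5.6000 4.0000 2.4000 4.0000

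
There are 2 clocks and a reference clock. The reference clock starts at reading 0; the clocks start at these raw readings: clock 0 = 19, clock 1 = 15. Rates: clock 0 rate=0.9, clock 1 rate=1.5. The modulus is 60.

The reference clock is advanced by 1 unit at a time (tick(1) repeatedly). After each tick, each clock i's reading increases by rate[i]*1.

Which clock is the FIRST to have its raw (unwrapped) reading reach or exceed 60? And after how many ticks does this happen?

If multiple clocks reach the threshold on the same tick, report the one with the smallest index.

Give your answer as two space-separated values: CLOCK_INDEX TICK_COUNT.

clock 0: start=19, rate=0.9, needs 60-19 = 41; ticks = ceil(41/0.9) = ceil(45.5556) = 46; reading at tick 46 = 19 + 0.9*46 = 60.4000
clock 1: start=15, rate=1.5, needs 60-15 = 45; ticks = ceil(45/1.5) = ceil(30.0000) = 30; reading at tick 30 = 15 + 1.5*30 = 60.0000
Minimum tick count = 30; winners = [1]; smallest index = 1

Answer: 1 30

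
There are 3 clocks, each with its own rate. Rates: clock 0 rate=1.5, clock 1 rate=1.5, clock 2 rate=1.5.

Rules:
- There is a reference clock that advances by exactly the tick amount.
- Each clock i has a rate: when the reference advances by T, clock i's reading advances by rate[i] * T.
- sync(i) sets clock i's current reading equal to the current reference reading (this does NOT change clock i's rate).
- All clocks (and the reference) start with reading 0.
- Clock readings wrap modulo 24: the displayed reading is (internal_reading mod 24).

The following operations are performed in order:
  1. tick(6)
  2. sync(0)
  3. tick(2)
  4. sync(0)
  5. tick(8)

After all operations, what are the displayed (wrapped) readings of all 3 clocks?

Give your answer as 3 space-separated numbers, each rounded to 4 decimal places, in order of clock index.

After op 1 tick(6): ref=6.0000 raw=[9.0000 9.0000 9.0000]
After op 2 sync(0): ref=6.0000 raw=[6.0000 9.0000 9.0000]
After op 3 tick(2): ref=8.0000 raw=[9.0000 12.0000 12.0000]
After op 4 sync(0): ref=8.0000 raw=[8.0000 12.0000 12.0000]
After op 5 tick(8): ref=16.0000 raw=[20.0000 24.0000 24.0000]
Wrap final raw readings (mod 24): 20.0000 mod 24 = 20.0000; 24.0000 mod 24 = 0.0000; 24.0000 mod 24 = 0.0000

Answer: 20.0000 0.0000 0.0000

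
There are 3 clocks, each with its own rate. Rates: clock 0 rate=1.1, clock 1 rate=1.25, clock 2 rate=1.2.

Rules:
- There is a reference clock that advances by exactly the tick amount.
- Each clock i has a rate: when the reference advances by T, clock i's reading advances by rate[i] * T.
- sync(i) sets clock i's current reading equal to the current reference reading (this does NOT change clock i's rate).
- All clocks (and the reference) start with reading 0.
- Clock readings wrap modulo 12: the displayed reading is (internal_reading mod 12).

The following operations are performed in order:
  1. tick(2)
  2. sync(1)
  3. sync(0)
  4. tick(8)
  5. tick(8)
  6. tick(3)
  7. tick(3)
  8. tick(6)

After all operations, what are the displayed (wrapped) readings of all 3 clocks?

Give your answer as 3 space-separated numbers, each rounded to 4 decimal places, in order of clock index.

Answer: 8.8000 1.0000 0.0000

Derivation:
After op 1 tick(2): ref=2.0000 raw=[2.2000 2.5000 2.4000]
After op 2 sync(1): ref=2.0000 raw=[2.2000 2.0000 2.4000]
After op 3 sync(0): ref=2.0000 raw=[2.0000 2.0000 2.4000]
After op 4 tick(8): ref=10.0000 raw=[10.8000 12.0000 12.0000]
After op 5 tick(8): ref=18.0000 raw=[19.6000 22.0000 21.6000]
After op 6 tick(3): ref=21.0000 raw=[22.9000 25.7500 25.2000]
After op 7 tick(3): ref=24.0000 raw=[26.2000 29.5000 28.8000]
After op 8 tick(6): ref=30.0000 raw=[32.8000 37.0000 36.0000]
Wrap final raw readings (mod 12): 32.8000 mod 12 = 8.8000; 37.0000 mod 12 = 1.0000; 36.0000 mod 12 = 0.0000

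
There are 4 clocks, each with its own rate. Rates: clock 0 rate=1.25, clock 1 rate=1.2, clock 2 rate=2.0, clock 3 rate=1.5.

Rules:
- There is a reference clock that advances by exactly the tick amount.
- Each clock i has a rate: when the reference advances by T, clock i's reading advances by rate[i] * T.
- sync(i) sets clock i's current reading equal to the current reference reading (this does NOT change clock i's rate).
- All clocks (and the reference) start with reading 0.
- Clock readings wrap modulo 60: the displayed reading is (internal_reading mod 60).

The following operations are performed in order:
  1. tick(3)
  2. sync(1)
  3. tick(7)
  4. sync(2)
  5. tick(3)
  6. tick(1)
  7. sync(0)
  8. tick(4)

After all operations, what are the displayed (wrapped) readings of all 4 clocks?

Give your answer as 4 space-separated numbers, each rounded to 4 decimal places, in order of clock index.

After op 1 tick(3): ref=3.0000 raw=[3.7500 3.6000 6.0000 4.5000]
After op 2 sync(1): ref=3.0000 raw=[3.7500 3.0000 6.0000 4.5000]
After op 3 tick(7): ref=10.0000 raw=[12.5000 11.4000 20.0000 15.0000]
After op 4 sync(2): ref=10.0000 raw=[12.5000 11.4000 10.0000 15.0000]
After op 5 tick(3): ref=13.0000 raw=[16.2500 15.0000 16.0000 19.5000]
After op 6 tick(1): ref=14.0000 raw=[17.5000 16.2000 18.0000 21.0000]
After op 7 sync(0): ref=14.0000 raw=[14.0000 16.2000 18.0000 21.0000]
After op 8 tick(4): ref=18.0000 raw=[19.0000 21.0000 26.0000 27.0000]
Wrap final raw readings (mod 60): 19.0000 mod 60 = 19.0000; 21.0000 mod 60 = 21.0000; 26.0000 mod 60 = 26.0000; 27.0000 mod 60 = 27.0000

Answer: 19.0000 21.0000 26.0000 27.0000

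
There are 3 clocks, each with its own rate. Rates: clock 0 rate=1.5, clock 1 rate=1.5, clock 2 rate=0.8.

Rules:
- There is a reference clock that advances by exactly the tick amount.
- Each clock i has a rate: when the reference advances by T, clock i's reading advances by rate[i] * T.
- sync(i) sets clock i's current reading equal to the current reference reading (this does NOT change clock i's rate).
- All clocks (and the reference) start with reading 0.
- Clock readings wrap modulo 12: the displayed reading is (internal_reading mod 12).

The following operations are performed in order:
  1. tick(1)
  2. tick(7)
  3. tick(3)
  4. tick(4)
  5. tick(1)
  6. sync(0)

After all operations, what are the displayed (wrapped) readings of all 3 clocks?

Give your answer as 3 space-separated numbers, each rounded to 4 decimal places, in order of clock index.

Answer: 4.0000 0.0000 0.8000

Derivation:
After op 1 tick(1): ref=1.0000 raw=[1.5000 1.5000 0.8000]
After op 2 tick(7): ref=8.0000 raw=[12.0000 12.0000 6.4000]
After op 3 tick(3): ref=11.0000 raw=[16.5000 16.5000 8.8000]
After op 4 tick(4): ref=15.0000 raw=[22.5000 22.5000 12.0000]
After op 5 tick(1): ref=16.0000 raw=[24.0000 24.0000 12.8000]
After op 6 sync(0): ref=16.0000 raw=[16.0000 24.0000 12.8000]
Wrap final raw readings (mod 12): 16.0000 mod 12 = 4.0000; 24.0000 mod 12 = 0.0000; 12.8000 mod 12 = 0.8000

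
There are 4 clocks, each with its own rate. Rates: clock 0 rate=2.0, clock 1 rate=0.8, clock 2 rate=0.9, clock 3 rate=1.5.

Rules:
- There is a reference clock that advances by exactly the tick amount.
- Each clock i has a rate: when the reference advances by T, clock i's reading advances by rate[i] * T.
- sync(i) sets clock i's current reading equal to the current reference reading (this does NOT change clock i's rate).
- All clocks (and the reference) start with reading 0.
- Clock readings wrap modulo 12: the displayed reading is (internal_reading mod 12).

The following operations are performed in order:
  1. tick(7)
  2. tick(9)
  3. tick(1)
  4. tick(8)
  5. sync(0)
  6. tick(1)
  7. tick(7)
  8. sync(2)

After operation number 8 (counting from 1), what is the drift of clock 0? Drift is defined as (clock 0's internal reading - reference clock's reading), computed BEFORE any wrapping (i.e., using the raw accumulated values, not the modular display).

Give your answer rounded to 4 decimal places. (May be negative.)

After op 1 tick(7): ref=7.0000 raw=[14.0000 5.6000 6.3000 10.5000]
After op 2 tick(9): ref=16.0000 raw=[32.0000 12.8000 14.4000 24.0000]
After op 3 tick(1): ref=17.0000 raw=[34.0000 13.6000 15.3000 25.5000]
After op 4 tick(8): ref=25.0000 raw=[50.0000 20.0000 22.5000 37.5000]
After op 5 sync(0): ref=25.0000 raw=[25.0000 20.0000 22.5000 37.5000]
After op 6 tick(1): ref=26.0000 raw=[27.0000 20.8000 23.4000 39.0000]
After op 7 tick(7): ref=33.0000 raw=[41.0000 26.4000 29.7000 49.5000]
After op 8 sync(2): ref=33.0000 raw=[41.0000 26.4000 33.0000 49.5000]
Drift of clock 0 after op 8: 41.0000 - 33.0000 = 8.0000

Answer: 8.0000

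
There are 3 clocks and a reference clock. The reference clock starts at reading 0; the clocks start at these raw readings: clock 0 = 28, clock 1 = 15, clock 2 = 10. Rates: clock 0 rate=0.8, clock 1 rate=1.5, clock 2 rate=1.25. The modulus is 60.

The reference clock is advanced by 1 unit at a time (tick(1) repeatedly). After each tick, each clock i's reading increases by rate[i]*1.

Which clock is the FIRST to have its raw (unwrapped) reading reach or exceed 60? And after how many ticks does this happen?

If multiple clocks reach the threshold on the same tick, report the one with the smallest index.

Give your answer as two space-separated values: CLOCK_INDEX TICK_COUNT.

clock 0: start=28, rate=0.8, needs 60-28 = 32; ticks = ceil(32/0.8) = ceil(40.0000) = 40; reading at tick 40 = 28 + 0.8*40 = 60.0000
clock 1: start=15, rate=1.5, needs 60-15 = 45; ticks = ceil(45/1.5) = ceil(30.0000) = 30; reading at tick 30 = 15 + 1.5*30 = 60.0000
clock 2: start=10, rate=1.25, needs 60-10 = 50; ticks = ceil(50/1.25) = ceil(40.0000) = 40; reading at tick 40 = 10 + 1.25*40 = 60.0000
Minimum tick count = 30; winners = [1]; smallest index = 1

Answer: 1 30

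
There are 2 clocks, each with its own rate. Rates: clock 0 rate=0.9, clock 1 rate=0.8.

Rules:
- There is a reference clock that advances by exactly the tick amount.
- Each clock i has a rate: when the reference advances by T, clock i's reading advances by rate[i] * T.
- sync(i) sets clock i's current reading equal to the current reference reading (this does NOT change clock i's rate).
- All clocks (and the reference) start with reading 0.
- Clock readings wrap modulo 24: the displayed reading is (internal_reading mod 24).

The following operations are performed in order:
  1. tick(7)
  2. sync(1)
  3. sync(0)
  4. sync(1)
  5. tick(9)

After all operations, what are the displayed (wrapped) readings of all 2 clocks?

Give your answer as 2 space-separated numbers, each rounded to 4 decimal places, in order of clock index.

Answer: 15.1000 14.2000

Derivation:
After op 1 tick(7): ref=7.0000 raw=[6.3000 5.6000]
After op 2 sync(1): ref=7.0000 raw=[6.3000 7.0000]
After op 3 sync(0): ref=7.0000 raw=[7.0000 7.0000]
After op 4 sync(1): ref=7.0000 raw=[7.0000 7.0000]
After op 5 tick(9): ref=16.0000 raw=[15.1000 14.2000]
Wrap final raw readings (mod 24): 15.1000 mod 24 = 15.1000; 14.2000 mod 24 = 14.2000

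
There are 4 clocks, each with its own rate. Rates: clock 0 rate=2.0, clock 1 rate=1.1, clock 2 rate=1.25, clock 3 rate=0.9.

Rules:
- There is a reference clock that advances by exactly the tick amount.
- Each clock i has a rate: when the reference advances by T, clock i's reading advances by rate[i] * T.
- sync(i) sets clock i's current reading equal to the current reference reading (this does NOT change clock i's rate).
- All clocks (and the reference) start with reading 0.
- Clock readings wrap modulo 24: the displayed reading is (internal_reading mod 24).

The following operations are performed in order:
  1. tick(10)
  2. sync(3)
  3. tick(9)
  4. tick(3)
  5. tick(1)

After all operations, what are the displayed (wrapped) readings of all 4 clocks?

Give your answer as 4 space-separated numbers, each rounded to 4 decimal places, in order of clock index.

After op 1 tick(10): ref=10.0000 raw=[20.0000 11.0000 12.5000 9.0000]
After op 2 sync(3): ref=10.0000 raw=[20.0000 11.0000 12.5000 10.0000]
After op 3 tick(9): ref=19.0000 raw=[38.0000 20.9000 23.7500 18.1000]
After op 4 tick(3): ref=22.0000 raw=[44.0000 24.2000 27.5000 20.8000]
After op 5 tick(1): ref=23.0000 raw=[46.0000 25.3000 28.7500 21.7000]
Wrap final raw readings (mod 24): 46.0000 mod 24 = 22.0000; 25.3000 mod 24 = 1.3000; 28.7500 mod 24 = 4.7500; 21.7000 mod 24 = 21.7000

Answer: 22.0000 1.3000 4.7500 21.7000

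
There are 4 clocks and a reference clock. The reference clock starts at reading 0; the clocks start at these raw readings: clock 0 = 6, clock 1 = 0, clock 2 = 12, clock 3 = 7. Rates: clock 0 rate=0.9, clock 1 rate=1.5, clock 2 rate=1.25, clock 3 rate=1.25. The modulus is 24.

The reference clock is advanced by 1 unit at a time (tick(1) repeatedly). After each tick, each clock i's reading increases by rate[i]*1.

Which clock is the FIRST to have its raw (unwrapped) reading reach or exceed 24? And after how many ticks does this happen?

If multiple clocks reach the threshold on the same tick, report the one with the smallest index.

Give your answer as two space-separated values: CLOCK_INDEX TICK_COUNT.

clock 0: start=6, rate=0.9, needs 24-6 = 18; ticks = ceil(18/0.9) = ceil(20.0000) = 20; reading at tick 20 = 6 + 0.9*20 = 24.0000
clock 1: start=0, rate=1.5, needs 24-0 = 24; ticks = ceil(24/1.5) = ceil(16.0000) = 16; reading at tick 16 = 0 + 1.5*16 = 24.0000
clock 2: start=12, rate=1.25, needs 24-12 = 12; ticks = ceil(12/1.25) = ceil(9.6000) = 10; reading at tick 10 = 12 + 1.25*10 = 24.5000
clock 3: start=7, rate=1.25, needs 24-7 = 17; ticks = ceil(17/1.25) = ceil(13.6000) = 14; reading at tick 14 = 7 + 1.25*14 = 24.5000
Minimum tick count = 10; winners = [2]; smallest index = 2

Answer: 2 10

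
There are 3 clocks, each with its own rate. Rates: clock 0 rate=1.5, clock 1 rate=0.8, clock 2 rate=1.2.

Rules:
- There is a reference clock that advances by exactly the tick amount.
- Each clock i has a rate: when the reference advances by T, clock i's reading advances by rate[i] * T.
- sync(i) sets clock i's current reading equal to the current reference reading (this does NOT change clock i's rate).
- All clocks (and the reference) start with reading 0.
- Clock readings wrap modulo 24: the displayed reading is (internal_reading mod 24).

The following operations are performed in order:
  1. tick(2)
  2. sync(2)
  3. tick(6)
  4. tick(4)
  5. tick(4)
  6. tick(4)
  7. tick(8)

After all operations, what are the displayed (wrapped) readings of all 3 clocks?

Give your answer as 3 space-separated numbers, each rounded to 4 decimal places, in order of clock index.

After op 1 tick(2): ref=2.0000 raw=[3.0000 1.6000 2.4000]
After op 2 sync(2): ref=2.0000 raw=[3.0000 1.6000 2.0000]
After op 3 tick(6): ref=8.0000 raw=[12.0000 6.4000 9.2000]
After op 4 tick(4): ref=12.0000 raw=[18.0000 9.6000 14.0000]
After op 5 tick(4): ref=16.0000 raw=[24.0000 12.8000 18.8000]
After op 6 tick(4): ref=20.0000 raw=[30.0000 16.0000 23.6000]
After op 7 tick(8): ref=28.0000 raw=[42.0000 22.4000 33.2000]
Wrap final raw readings (mod 24): 42.0000 mod 24 = 18.0000; 22.4000 mod 24 = 22.4000; 33.2000 mod 24 = 9.2000

Answer: 18.0000 22.4000 9.2000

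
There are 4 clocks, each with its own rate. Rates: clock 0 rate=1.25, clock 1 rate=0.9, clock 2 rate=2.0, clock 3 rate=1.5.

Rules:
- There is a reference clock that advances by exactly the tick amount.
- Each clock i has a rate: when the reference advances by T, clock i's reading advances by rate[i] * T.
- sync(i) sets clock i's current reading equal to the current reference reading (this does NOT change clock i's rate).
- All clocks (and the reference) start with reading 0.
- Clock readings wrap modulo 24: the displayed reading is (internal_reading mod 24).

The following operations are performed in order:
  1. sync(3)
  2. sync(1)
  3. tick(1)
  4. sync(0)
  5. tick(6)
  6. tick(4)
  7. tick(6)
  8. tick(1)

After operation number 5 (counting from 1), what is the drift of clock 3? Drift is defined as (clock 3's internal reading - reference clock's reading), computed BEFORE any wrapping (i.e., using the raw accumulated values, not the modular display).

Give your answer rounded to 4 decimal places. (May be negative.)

After op 1 sync(3): ref=0.0000 raw=[0.0000 0.0000 0.0000 0.0000]
After op 2 sync(1): ref=0.0000 raw=[0.0000 0.0000 0.0000 0.0000]
After op 3 tick(1): ref=1.0000 raw=[1.2500 0.9000 2.0000 1.5000]
After op 4 sync(0): ref=1.0000 raw=[1.0000 0.9000 2.0000 1.5000]
After op 5 tick(6): ref=7.0000 raw=[8.5000 6.3000 14.0000 10.5000]
Drift of clock 3 after op 5: 10.5000 - 7.0000 = 3.5000

Answer: 3.5000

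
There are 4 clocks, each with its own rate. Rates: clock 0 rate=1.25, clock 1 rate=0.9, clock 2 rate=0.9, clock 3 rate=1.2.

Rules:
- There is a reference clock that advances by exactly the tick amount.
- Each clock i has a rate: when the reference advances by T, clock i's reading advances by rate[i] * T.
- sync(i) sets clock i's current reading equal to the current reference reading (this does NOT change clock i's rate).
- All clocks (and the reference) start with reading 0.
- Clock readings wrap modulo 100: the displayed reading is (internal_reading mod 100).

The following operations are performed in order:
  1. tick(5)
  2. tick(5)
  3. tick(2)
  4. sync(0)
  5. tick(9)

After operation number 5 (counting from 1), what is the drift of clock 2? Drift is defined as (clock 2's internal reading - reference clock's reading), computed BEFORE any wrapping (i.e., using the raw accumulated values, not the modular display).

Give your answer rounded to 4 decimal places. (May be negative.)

Answer: -2.1000

Derivation:
After op 1 tick(5): ref=5.0000 raw=[6.2500 4.5000 4.5000 6.0000]
After op 2 tick(5): ref=10.0000 raw=[12.5000 9.0000 9.0000 12.0000]
After op 3 tick(2): ref=12.0000 raw=[15.0000 10.8000 10.8000 14.4000]
After op 4 sync(0): ref=12.0000 raw=[12.0000 10.8000 10.8000 14.4000]
After op 5 tick(9): ref=21.0000 raw=[23.2500 18.9000 18.9000 25.2000]
Drift of clock 2 after op 5: 18.9000 - 21.0000 = -2.1000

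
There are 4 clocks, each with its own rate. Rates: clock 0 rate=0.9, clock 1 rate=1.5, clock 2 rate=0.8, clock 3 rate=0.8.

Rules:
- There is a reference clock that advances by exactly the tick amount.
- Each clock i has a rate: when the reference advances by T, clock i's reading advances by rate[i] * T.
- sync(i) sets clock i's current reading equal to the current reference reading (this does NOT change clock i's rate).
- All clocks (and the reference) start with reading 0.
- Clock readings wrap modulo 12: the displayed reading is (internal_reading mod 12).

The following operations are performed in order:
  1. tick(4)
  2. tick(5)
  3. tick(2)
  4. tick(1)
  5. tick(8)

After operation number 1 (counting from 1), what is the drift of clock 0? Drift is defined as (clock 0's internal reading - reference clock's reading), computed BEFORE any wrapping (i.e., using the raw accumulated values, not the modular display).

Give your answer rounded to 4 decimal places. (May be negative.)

Answer: -0.4000

Derivation:
After op 1 tick(4): ref=4.0000 raw=[3.6000 6.0000 3.2000 3.2000]
Drift of clock 0 after op 1: 3.6000 - 4.0000 = -0.4000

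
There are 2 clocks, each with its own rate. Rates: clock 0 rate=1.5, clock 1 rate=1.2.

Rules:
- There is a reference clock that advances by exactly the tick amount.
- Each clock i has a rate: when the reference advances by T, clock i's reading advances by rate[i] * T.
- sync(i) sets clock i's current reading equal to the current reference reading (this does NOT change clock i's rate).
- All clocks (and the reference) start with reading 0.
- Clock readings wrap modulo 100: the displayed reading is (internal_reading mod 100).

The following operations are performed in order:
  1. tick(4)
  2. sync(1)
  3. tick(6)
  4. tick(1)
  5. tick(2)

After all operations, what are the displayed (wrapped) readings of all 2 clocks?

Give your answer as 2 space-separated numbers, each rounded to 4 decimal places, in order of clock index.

After op 1 tick(4): ref=4.0000 raw=[6.0000 4.8000]
After op 2 sync(1): ref=4.0000 raw=[6.0000 4.0000]
After op 3 tick(6): ref=10.0000 raw=[15.0000 11.2000]
After op 4 tick(1): ref=11.0000 raw=[16.5000 12.4000]
After op 5 tick(2): ref=13.0000 raw=[19.5000 14.8000]
Wrap final raw readings (mod 100): 19.5000 mod 100 = 19.5000; 14.8000 mod 100 = 14.8000

Answer: 19.5000 14.8000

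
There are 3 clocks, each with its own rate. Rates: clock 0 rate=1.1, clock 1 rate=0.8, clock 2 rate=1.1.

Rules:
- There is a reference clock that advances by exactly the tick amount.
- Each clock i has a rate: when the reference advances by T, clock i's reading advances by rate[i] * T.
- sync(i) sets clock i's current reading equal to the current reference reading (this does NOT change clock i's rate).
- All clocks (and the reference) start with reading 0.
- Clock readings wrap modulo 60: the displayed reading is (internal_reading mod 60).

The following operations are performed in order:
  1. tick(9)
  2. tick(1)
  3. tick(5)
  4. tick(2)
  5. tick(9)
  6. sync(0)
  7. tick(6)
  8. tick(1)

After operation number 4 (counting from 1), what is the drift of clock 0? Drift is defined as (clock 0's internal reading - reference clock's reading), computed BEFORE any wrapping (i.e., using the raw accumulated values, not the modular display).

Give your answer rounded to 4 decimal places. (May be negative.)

After op 1 tick(9): ref=9.0000 raw=[9.9000 7.2000 9.9000]
After op 2 tick(1): ref=10.0000 raw=[11.0000 8.0000 11.0000]
After op 3 tick(5): ref=15.0000 raw=[16.5000 12.0000 16.5000]
After op 4 tick(2): ref=17.0000 raw=[18.7000 13.6000 18.7000]
Drift of clock 0 after op 4: 18.7000 - 17.0000 = 1.7000

Answer: 1.7000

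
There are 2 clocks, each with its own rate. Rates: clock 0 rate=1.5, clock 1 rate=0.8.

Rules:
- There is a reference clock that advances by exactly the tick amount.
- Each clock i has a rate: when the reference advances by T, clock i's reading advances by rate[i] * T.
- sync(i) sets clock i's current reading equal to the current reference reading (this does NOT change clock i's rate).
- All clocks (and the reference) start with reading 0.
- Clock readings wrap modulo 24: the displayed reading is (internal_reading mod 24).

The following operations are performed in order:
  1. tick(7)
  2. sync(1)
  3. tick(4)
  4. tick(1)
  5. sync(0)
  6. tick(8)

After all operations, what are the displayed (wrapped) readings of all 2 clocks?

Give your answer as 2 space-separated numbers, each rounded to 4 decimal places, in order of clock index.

Answer: 0.0000 17.4000

Derivation:
After op 1 tick(7): ref=7.0000 raw=[10.5000 5.6000]
After op 2 sync(1): ref=7.0000 raw=[10.5000 7.0000]
After op 3 tick(4): ref=11.0000 raw=[16.5000 10.2000]
After op 4 tick(1): ref=12.0000 raw=[18.0000 11.0000]
After op 5 sync(0): ref=12.0000 raw=[12.0000 11.0000]
After op 6 tick(8): ref=20.0000 raw=[24.0000 17.4000]
Wrap final raw readings (mod 24): 24.0000 mod 24 = 0.0000; 17.4000 mod 24 = 17.4000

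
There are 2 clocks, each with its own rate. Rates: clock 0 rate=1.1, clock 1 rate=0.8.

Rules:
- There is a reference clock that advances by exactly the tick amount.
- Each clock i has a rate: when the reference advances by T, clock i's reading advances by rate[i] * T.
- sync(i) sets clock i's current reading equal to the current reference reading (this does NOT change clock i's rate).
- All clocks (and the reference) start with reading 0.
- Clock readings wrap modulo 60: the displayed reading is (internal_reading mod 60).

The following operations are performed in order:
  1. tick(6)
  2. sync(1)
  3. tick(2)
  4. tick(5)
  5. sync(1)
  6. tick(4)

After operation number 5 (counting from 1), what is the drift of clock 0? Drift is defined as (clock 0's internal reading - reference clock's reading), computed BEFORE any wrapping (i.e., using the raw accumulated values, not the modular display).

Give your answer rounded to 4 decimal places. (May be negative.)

Answer: 1.3000

Derivation:
After op 1 tick(6): ref=6.0000 raw=[6.6000 4.8000]
After op 2 sync(1): ref=6.0000 raw=[6.6000 6.0000]
After op 3 tick(2): ref=8.0000 raw=[8.8000 7.6000]
After op 4 tick(5): ref=13.0000 raw=[14.3000 11.6000]
After op 5 sync(1): ref=13.0000 raw=[14.3000 13.0000]
Drift of clock 0 after op 5: 14.3000 - 13.0000 = 1.3000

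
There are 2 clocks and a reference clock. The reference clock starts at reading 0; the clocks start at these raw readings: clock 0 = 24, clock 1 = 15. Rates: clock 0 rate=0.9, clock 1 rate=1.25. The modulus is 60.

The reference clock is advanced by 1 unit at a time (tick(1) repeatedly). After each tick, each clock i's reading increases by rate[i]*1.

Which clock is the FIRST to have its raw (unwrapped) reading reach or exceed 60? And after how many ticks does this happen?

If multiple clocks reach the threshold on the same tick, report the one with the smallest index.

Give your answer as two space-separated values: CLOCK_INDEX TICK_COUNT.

Answer: 1 36

Derivation:
clock 0: start=24, rate=0.9, needs 60-24 = 36; ticks = ceil(36/0.9) = ceil(40.0000) = 40; reading at tick 40 = 24 + 0.9*40 = 60.0000
clock 1: start=15, rate=1.25, needs 60-15 = 45; ticks = ceil(45/1.25) = ceil(36.0000) = 36; reading at tick 36 = 15 + 1.25*36 = 60.0000
Minimum tick count = 36; winners = [1]; smallest index = 1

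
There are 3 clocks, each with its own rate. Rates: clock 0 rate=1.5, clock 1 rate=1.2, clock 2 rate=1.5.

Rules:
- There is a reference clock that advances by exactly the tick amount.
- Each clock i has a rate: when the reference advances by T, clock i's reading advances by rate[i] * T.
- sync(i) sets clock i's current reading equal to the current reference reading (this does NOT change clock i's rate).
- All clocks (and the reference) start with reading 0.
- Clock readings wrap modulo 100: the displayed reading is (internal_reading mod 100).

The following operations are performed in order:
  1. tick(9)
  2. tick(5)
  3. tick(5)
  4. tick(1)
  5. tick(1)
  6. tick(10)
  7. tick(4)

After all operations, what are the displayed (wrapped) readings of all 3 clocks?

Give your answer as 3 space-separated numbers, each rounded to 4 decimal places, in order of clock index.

Answer: 52.5000 42.0000 52.5000

Derivation:
After op 1 tick(9): ref=9.0000 raw=[13.5000 10.8000 13.5000]
After op 2 tick(5): ref=14.0000 raw=[21.0000 16.8000 21.0000]
After op 3 tick(5): ref=19.0000 raw=[28.5000 22.8000 28.5000]
After op 4 tick(1): ref=20.0000 raw=[30.0000 24.0000 30.0000]
After op 5 tick(1): ref=21.0000 raw=[31.5000 25.2000 31.5000]
After op 6 tick(10): ref=31.0000 raw=[46.5000 37.2000 46.5000]
After op 7 tick(4): ref=35.0000 raw=[52.5000 42.0000 52.5000]
Wrap final raw readings (mod 100): 52.5000 mod 100 = 52.5000; 42.0000 mod 100 = 42.0000; 52.5000 mod 100 = 52.5000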